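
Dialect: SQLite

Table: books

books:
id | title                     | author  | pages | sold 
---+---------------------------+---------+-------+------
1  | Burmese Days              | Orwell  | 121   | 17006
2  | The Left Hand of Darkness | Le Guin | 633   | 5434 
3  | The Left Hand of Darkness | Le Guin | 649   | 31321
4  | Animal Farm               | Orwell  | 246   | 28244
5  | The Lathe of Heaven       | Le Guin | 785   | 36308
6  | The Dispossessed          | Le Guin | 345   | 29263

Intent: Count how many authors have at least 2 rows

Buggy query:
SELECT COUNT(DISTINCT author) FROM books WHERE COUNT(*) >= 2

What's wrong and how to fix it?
Bug: COUNT(*) cannot appear in WHERE; the per-group count doesn't exist yet

Fix: Group first with HAVING COUNT(*) >= 2, then COUNT the resulting groups

Corrected query:
SELECT COUNT(*) FROM (SELECT author FROM books GROUP BY author HAVING COUNT(*) >= 2)

Result:
COUNT(*)
--------
2       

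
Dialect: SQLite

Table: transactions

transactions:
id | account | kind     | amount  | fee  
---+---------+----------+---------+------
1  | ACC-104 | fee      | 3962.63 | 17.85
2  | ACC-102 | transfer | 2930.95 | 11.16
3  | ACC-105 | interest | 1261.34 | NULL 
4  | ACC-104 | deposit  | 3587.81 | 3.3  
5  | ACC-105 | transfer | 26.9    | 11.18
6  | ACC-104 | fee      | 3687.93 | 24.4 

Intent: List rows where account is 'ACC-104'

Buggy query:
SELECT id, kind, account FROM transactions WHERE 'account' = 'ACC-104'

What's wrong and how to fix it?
Bug: 'account' in single quotes is a string literal, not the column; the comparison is literal-vs-literal and never true

Fix: Reference the column as account without single quotes

Corrected query:
SELECT id, kind, account FROM transactions WHERE account = 'ACC-104'

Result:
id | kind    | account
---+---------+--------
1  | fee     | ACC-104
4  | deposit | ACC-104
6  | fee     | ACC-104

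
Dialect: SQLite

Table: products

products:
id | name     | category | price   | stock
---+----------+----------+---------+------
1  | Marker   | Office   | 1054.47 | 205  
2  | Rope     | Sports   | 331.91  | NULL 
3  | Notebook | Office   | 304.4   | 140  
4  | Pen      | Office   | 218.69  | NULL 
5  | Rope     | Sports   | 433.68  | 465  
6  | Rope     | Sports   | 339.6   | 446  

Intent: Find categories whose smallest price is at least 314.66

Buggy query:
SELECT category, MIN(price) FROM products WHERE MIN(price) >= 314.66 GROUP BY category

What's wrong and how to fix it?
Bug: MIN() in WHERE is a misuse of aggregate

Fix: Replace WHERE with HAVING after the GROUP BY

Corrected query:
SELECT category, MIN(price) FROM products GROUP BY category HAVING MIN(price) >= 314.66

Result:
category | MIN(price)
---------+-----------
Sports   | 331.91    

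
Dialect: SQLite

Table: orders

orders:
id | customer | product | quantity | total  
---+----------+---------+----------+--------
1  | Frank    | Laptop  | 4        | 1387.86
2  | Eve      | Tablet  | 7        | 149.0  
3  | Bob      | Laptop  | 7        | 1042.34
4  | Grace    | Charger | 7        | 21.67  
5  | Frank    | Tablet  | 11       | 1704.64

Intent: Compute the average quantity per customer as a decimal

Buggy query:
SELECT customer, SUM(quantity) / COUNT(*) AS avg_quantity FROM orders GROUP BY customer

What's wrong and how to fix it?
Bug: Both operands are integers, so '/' performs integer division and truncates

Fix: Multiply by 1.0 (or CAST to REAL) to force floating-point division

Corrected query:
SELECT customer, SUM(quantity) * 1.0 / COUNT(*) AS avg_quantity FROM orders GROUP BY customer

Result:
customer | avg_quantity
---------+-------------
Bob      | 7           
Eve      | 7           
Frank    | 7.5         
Grace    | 7           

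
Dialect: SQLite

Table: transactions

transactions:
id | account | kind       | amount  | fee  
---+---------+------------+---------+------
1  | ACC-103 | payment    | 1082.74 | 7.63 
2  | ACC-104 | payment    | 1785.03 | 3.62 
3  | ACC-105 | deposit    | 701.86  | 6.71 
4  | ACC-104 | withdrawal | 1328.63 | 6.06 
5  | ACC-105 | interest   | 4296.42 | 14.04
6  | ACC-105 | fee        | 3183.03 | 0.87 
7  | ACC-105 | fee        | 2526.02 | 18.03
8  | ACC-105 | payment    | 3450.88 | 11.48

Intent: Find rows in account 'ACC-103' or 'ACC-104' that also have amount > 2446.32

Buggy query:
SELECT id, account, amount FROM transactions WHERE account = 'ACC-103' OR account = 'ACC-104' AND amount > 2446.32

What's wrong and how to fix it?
Bug: AND binds tighter than OR, so this parses as account = 'ACC-103' OR (account = 'ACC-104' AND amount > 2446.32)

Fix: Group the OR with parentheses (or use IN), then AND the threshold

Corrected query:
SELECT id, account, amount FROM transactions WHERE (account = 'ACC-103' OR account = 'ACC-104') AND amount > 2446.32

Result:
(no rows)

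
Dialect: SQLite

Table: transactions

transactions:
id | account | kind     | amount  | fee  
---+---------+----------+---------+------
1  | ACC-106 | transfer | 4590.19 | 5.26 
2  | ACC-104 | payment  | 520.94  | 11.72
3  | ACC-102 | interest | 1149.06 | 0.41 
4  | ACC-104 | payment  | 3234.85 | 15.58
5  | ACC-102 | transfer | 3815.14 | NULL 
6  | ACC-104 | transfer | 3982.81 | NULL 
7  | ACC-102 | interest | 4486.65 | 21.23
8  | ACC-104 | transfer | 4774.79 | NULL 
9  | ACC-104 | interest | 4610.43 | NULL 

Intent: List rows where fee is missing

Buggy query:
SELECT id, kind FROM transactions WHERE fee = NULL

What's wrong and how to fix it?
Bug: Comparing to NULL with '=' never matches; NULL = NULL is unknown, not true

Fix: Replace '= NULL' with 'IS NULL'

Corrected query:
SELECT id, kind FROM transactions WHERE fee IS NULL

Result:
id | kind    
---+---------
5  | transfer
6  | transfer
8  | transfer
9  | interest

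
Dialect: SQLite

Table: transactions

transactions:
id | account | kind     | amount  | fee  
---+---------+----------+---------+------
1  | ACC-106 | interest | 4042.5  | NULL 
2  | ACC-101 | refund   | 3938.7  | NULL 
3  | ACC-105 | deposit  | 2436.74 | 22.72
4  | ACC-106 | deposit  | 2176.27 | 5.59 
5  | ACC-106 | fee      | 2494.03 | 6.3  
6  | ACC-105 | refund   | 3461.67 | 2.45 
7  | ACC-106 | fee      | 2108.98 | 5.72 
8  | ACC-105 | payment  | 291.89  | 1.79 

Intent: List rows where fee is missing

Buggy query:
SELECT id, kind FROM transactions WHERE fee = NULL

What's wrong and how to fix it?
Bug: Comparing to NULL with '=' never matches; NULL = NULL is unknown, not true

Fix: Use IS NULL to test for NULL

Corrected query:
SELECT id, kind FROM transactions WHERE fee IS NULL

Result:
id | kind    
---+---------
1  | interest
2  | refund  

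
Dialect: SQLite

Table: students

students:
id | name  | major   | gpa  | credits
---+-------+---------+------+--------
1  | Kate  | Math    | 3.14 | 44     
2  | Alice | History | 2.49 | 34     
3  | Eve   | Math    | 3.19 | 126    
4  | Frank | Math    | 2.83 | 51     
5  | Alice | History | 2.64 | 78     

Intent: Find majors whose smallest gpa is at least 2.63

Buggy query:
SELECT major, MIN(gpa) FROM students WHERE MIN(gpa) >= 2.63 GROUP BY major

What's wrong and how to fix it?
Bug: MIN() in WHERE is a misuse of aggregate

Fix: Replace WHERE with HAVING after the GROUP BY

Corrected query:
SELECT major, MIN(gpa) FROM students GROUP BY major HAVING MIN(gpa) >= 2.63

Result:
major | MIN(gpa)
------+---------
Math  | 2.83    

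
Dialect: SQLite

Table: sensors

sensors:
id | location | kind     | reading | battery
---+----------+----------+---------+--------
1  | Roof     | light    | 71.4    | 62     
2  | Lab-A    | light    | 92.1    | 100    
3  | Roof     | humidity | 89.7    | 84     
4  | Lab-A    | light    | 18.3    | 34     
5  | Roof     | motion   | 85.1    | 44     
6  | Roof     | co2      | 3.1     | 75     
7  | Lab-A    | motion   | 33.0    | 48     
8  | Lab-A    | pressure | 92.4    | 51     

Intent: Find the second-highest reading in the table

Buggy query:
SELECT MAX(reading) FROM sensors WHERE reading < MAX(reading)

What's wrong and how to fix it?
Bug: MAX(reading) on the right of the comparison is an aggregate-in-WHERE error

Fix: Put the inner MAX in a scalar subquery

Corrected query:
SELECT MAX(reading) FROM sensors WHERE reading < (SELECT MAX(reading) FROM sensors)

Result:
MAX(reading)
------------
92.1        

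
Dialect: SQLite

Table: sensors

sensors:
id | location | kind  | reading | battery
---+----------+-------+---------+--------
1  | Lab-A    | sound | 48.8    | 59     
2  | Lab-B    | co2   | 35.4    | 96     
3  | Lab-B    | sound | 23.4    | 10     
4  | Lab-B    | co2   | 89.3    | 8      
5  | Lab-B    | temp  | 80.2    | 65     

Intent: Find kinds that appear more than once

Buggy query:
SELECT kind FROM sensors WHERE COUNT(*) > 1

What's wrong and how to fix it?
Bug: COUNT(*) is an aggregate and cannot be used in WHERE

Fix: Group first, then use HAVING for the count condition

Corrected query:
SELECT kind FROM sensors GROUP BY kind HAVING COUNT(*) > 1

Result:
kind 
-----
co2  
sound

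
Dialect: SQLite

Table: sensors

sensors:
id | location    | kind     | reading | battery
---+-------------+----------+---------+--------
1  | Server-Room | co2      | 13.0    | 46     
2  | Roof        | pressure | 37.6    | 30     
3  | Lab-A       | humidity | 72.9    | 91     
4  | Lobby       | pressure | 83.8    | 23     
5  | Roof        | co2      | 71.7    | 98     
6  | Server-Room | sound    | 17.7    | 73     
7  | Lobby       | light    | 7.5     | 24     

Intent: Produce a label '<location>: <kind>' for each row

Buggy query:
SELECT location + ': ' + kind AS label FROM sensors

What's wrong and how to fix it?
Bug: '+' is numeric addition; on text columns SQLite converts them to 0 instead of concatenating

Fix: Replace + with || to concatenate text

Corrected query:
SELECT location || ': ' || kind AS label FROM sensors

Result:
label             
------------------
Server-Room: co2  
Roof: pressure    
Lab-A: humidity   
Lobby: pressure   
Roof: co2         
Server-Room: sound
Lobby: light      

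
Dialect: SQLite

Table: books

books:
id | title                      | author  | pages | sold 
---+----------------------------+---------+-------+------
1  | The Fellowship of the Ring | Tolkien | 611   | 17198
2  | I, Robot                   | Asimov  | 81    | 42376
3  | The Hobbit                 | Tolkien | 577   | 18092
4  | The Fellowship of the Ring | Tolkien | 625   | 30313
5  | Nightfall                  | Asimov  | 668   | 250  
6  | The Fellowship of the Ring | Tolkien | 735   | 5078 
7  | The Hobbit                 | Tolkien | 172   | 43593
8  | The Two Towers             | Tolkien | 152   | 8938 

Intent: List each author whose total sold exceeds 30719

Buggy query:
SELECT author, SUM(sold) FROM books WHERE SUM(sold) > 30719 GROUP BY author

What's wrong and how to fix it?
Bug: SUM(sold) is an aggregate, but WHERE filters rows before aggregation

Fix: Use HAVING (which filters groups after aggregation) instead of WHERE

Corrected query:
SELECT author, SUM(sold) FROM books GROUP BY author HAVING SUM(sold) > 30719

Result:
author  | SUM(sold)
--------+----------
Asimov  | 42626    
Tolkien | 123212   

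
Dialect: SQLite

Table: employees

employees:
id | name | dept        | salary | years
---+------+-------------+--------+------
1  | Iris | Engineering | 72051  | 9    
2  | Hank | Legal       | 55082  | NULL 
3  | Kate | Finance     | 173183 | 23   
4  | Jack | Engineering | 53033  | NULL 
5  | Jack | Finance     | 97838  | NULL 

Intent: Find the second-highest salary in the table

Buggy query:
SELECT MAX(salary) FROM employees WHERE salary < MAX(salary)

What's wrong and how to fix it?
Bug: The inner MAX is an aggregate inside WHERE, which is not allowed

Fix: Compute the overall MAX in a subquery, then take MAX of rows below it

Corrected query:
SELECT MAX(salary) FROM employees WHERE salary < (SELECT MAX(salary) FROM employees)

Result:
MAX(salary)
-----------
97838      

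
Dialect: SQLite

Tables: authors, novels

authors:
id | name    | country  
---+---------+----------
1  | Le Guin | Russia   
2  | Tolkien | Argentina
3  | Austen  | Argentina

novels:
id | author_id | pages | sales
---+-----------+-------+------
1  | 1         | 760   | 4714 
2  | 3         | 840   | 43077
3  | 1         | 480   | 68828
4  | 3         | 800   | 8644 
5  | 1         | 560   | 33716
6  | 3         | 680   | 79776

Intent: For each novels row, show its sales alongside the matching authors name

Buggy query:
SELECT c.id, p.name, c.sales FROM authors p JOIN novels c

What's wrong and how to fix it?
Bug: Missing join condition: each novels row is matched to all authors rows instead of just its own

Fix: Add ON c.author_id = p.id to the JOIN

Corrected query:
SELECT c.id, p.name, c.sales FROM authors p JOIN novels c ON c.author_id = p.id

Result:
id | name    | sales
---+---------+------
1  | Le Guin | 4714 
2  | Austen  | 43077
3  | Le Guin | 68828
4  | Austen  | 8644 
5  | Le Guin | 33716
6  | Austen  | 79776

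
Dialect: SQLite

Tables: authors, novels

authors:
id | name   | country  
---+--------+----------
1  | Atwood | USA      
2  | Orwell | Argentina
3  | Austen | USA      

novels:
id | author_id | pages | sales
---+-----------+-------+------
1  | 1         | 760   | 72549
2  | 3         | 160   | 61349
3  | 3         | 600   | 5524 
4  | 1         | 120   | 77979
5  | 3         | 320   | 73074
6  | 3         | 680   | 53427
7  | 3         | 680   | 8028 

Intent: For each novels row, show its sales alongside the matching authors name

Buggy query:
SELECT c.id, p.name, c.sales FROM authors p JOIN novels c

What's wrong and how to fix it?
Bug: Missing join condition: each novels row is matched to all authors rows instead of just its own

Fix: Specify the join condition linking the foreign key to the parent id

Corrected query:
SELECT c.id, p.name, c.sales FROM authors p JOIN novels c ON c.author_id = p.id

Result:
id | name   | sales
---+--------+------
1  | Atwood | 72549
2  | Austen | 61349
3  | Austen | 5524 
4  | Atwood | 77979
5  | Austen | 73074
6  | Austen | 53427
7  | Austen | 8028 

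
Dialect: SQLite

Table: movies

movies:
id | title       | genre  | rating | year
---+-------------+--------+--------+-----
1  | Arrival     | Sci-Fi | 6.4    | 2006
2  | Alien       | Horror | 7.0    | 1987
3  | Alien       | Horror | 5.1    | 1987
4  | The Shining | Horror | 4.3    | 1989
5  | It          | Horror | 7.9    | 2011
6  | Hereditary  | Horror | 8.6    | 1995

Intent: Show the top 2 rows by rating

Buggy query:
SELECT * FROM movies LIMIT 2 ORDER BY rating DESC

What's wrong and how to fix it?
Bug: ORDER BY cannot follow LIMIT; LIMIT is the final clause

Fix: Sort with ORDER BY, then apply LIMIT

Corrected query:
SELECT * FROM movies ORDER BY rating DESC LIMIT 2

Result:
id | title      | genre  | rating | year
---+------------+--------+--------+-----
6  | Hereditary | Horror | 8.6    | 1995
5  | It         | Horror | 7.9    | 2011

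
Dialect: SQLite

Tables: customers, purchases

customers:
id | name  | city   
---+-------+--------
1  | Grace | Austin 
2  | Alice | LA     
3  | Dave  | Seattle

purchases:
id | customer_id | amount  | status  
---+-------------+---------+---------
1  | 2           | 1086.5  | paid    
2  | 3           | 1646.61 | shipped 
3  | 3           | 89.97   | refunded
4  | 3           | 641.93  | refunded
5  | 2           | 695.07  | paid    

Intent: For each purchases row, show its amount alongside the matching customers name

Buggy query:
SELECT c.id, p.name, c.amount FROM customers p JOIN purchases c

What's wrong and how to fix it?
Bug: Missing join condition: each purchases row is matched to all customers rows instead of just its own

Fix: Add ON c.customer_id = p.id to the JOIN

Corrected query:
SELECT c.id, p.name, c.amount FROM customers p JOIN purchases c ON c.customer_id = p.id

Result:
id | name  | amount 
---+-------+--------
1  | Alice | 1086.5 
2  | Dave  | 1646.61
3  | Dave  | 89.97  
4  | Dave  | 641.93 
5  | Alice | 695.07 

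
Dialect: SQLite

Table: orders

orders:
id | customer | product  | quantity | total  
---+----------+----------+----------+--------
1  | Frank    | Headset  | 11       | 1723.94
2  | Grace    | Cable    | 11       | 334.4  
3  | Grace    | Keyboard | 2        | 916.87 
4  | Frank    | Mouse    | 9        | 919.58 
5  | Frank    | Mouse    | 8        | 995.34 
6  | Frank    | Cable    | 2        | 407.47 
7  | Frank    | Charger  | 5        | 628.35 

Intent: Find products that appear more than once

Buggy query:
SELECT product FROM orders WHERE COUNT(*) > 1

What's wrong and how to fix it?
Bug: WHERE can't reference COUNT(*); aggregates are computed after WHERE

Fix: Group first, then use HAVING for the count condition

Corrected query:
SELECT product FROM orders GROUP BY product HAVING COUNT(*) > 1

Result:
product
-------
Cable  
Mouse  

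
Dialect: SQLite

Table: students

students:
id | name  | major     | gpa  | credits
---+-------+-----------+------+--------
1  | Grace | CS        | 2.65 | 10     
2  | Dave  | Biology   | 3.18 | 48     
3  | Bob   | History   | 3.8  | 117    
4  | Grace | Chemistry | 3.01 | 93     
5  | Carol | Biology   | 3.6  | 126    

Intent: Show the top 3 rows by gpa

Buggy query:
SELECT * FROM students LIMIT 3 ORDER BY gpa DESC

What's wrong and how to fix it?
Bug: LIMIT must come after ORDER BY

Fix: Swap the clauses: ORDER BY first, then LIMIT

Corrected query:
SELECT * FROM students ORDER BY gpa DESC LIMIT 3

Result:
id | name  | major   | gpa  | credits
---+-------+---------+------+--------
3  | Bob   | History | 3.8  | 117    
5  | Carol | Biology | 3.6  | 126    
2  | Dave  | Biology | 3.18 | 48     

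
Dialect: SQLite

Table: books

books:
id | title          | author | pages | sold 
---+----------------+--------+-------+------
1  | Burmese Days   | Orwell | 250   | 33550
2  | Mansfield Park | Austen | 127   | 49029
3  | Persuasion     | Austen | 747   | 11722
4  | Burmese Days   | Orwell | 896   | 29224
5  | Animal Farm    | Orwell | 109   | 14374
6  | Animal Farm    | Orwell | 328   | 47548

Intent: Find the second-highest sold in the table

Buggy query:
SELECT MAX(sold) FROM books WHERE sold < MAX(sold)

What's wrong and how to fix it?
Bug: The inner MAX is an aggregate inside WHERE, which is not allowed

Fix: Put the inner MAX in a scalar subquery

Corrected query:
SELECT MAX(sold) FROM books WHERE sold < (SELECT MAX(sold) FROM books)

Result:
MAX(sold)
---------
47548    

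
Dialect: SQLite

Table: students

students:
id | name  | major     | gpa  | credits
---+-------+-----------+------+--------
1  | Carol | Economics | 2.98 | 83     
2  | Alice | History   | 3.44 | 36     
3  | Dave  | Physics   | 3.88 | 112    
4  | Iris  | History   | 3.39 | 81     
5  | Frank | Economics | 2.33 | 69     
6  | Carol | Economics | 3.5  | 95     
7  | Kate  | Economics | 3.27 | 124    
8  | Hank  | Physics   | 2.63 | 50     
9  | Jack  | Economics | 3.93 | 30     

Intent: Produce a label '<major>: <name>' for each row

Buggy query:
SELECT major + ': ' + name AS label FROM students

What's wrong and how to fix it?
Bug: '+' is numeric addition; on text columns SQLite converts them to 0 instead of concatenating

Fix: Use the || operator for string concatenation

Corrected query:
SELECT major || ': ' || name AS label FROM students

Result:
label           
----------------
Economics: Carol
History: Alice  
Physics: Dave   
History: Iris   
Economics: Frank
Economics: Carol
Economics: Kate 
Physics: Hank   
Economics: Jack 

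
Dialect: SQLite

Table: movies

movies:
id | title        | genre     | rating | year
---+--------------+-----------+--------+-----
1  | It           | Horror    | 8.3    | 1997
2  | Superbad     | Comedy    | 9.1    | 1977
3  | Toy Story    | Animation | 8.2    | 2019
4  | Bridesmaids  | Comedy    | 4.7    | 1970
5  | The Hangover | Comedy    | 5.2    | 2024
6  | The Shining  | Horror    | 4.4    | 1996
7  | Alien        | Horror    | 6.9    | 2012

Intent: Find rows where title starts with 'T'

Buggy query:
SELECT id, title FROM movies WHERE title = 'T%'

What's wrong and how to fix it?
Bug: '=' compares the literal string including the % character; pattern matching needs LIKE

Fix: Use LIKE for wildcard pattern matching

Corrected query:
SELECT id, title FROM movies WHERE title LIKE 'T%'

Result:
id | title       
---+-------------
3  | Toy Story   
5  | The Hangover
6  | The Shining 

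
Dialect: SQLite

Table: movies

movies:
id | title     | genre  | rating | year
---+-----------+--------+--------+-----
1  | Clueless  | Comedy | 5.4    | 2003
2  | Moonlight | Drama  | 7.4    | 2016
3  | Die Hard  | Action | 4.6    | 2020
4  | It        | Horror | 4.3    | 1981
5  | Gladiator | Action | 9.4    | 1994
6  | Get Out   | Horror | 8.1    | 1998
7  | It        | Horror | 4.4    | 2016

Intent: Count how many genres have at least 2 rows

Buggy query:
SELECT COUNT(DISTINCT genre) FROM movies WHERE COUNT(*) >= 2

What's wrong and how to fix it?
Bug: COUNT(*) cannot appear in WHERE; the per-group count doesn't exist yet

Fix: Use a subquery that GROUPs and filters with HAVING, then count its rows

Corrected query:
SELECT COUNT(*) FROM (SELECT genre FROM movies GROUP BY genre HAVING COUNT(*) >= 2)

Result:
COUNT(*)
--------
2       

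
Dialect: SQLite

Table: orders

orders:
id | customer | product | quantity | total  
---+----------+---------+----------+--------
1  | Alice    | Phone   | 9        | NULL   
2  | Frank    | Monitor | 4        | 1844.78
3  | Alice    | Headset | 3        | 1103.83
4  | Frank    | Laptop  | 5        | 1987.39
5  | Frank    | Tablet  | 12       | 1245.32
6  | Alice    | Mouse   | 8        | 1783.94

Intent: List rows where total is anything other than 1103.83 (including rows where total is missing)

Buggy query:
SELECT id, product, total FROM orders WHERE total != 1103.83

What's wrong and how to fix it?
Bug: 'total != 1103.83' is unknown when total is NULL, so NULL rows are silently excluded

Fix: Handle NULL separately with IS NULL alongside the inequality

Corrected query:
SELECT id, product, total FROM orders WHERE total != 1103.83 OR total IS NULL

Result:
id | product | total  
---+---------+--------
1  | Phone   | NULL   
2  | Monitor | 1844.78
4  | Laptop  | 1987.39
5  | Tablet  | 1245.32
6  | Mouse   | 1783.94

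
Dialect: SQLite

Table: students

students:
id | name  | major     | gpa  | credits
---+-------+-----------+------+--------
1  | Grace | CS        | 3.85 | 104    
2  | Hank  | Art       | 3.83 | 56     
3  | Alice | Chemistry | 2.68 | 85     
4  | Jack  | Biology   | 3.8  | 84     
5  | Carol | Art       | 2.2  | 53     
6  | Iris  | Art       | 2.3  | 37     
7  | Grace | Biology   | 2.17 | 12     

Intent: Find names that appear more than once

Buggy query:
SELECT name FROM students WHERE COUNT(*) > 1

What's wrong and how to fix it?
Bug: WHERE can't reference COUNT(*); aggregates are computed after WHERE

Fix: Group first, then use HAVING for the count condition

Corrected query:
SELECT name FROM students GROUP BY name HAVING COUNT(*) > 1

Result:
name 
-----
Grace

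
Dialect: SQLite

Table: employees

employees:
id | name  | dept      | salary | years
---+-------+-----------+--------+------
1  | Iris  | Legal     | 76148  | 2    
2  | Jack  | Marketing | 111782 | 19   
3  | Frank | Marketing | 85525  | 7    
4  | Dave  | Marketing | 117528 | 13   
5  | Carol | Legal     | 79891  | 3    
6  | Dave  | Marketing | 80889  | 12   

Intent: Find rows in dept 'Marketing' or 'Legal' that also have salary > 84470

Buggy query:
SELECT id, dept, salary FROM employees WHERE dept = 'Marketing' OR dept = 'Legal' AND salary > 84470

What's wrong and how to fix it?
Bug: Without parentheses, AND is evaluated before OR, so the salary filter only applies to the 'Legal' branch

Fix: Group the OR with parentheses (or use IN), then AND the threshold

Corrected query:
SELECT id, dept, salary FROM employees WHERE (dept = 'Marketing' OR dept = 'Legal') AND salary > 84470

Result:
id | dept      | salary
---+-----------+-------
2  | Marketing | 111782
3  | Marketing | 85525 
4  | Marketing | 117528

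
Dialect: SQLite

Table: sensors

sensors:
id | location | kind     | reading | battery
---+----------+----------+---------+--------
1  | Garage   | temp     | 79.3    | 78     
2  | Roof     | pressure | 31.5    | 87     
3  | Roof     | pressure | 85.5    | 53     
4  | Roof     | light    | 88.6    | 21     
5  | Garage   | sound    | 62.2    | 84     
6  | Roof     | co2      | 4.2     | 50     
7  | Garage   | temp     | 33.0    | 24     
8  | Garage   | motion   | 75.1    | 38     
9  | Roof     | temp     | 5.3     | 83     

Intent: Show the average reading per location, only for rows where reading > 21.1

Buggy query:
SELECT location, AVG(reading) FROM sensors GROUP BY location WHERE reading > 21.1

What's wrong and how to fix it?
Bug: WHERE cannot follow GROUP BY

Fix: Place WHERE between FROM and GROUP BY

Corrected query:
SELECT location, AVG(reading) FROM sensors WHERE reading > 21.1 GROUP BY location

Result:
location | AVG(reading)
---------+-------------
Garage   | 62.4        
Roof     | 68.533333   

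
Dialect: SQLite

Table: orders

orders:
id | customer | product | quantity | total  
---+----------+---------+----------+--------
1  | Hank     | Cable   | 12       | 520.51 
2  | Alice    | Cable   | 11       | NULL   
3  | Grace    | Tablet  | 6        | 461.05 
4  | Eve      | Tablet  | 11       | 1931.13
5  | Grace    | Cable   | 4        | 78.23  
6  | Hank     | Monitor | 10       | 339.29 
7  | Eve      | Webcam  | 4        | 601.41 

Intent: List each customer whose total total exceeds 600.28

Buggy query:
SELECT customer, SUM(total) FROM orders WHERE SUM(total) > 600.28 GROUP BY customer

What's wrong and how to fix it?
Bug: WHERE runs before GROUP BY, so aggregates aren't available there

Fix: Move the aggregate condition to a HAVING clause

Corrected query:
SELECT customer, SUM(total) FROM orders GROUP BY customer HAVING SUM(total) > 600.28

Result:
customer | SUM(total)
---------+-----------
Eve      | 2532.54   
Hank     | 859.8     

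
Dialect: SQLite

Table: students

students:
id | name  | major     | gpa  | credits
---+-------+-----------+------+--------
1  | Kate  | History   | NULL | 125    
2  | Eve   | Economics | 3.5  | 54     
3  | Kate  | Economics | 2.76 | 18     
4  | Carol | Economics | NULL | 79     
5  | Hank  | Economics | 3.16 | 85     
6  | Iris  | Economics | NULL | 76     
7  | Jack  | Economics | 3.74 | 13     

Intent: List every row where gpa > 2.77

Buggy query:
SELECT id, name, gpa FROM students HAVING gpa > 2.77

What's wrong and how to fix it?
Bug: This is a non-aggregate query (no GROUP BY, no aggregates), so in SQLite the HAVING clause is invalid here; a row-level condition belongs in WHERE

Fix: Use WHERE for row-level filtering

Corrected query:
SELECT id, name, gpa FROM students WHERE gpa > 2.77

Result:
id | name | gpa 
---+------+-----
2  | Eve  | 3.5 
5  | Hank | 3.16
7  | Jack | 3.74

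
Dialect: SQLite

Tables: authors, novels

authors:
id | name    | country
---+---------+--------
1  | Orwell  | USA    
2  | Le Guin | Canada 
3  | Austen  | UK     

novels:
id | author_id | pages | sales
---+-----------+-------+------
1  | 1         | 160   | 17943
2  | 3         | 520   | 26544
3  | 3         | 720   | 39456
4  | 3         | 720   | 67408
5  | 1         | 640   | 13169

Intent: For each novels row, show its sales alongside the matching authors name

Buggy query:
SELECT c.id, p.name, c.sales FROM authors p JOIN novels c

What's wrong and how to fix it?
Bug: Missing join condition: each novels row is matched to all authors rows instead of just its own

Fix: Specify the join condition linking the foreign key to the parent id

Corrected query:
SELECT c.id, p.name, c.sales FROM authors p JOIN novels c ON c.author_id = p.id

Result:
id | name   | sales
---+--------+------
1  | Orwell | 17943
2  | Austen | 26544
3  | Austen | 39456
4  | Austen | 67408
5  | Orwell | 13169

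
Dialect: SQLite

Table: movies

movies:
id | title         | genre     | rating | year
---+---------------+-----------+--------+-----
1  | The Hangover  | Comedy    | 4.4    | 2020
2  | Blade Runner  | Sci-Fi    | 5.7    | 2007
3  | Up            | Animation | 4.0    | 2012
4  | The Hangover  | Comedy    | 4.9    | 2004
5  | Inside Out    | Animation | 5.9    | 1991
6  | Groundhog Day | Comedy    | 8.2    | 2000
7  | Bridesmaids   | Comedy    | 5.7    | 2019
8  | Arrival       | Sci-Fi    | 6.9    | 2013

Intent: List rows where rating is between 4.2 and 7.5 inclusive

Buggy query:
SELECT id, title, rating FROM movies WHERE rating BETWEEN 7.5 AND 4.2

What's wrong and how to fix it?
Bug: BETWEEN expects the lower bound first; with 7.5 AND 4.2 the range is empty

Fix: Swap the bounds so the smaller value comes first

Corrected query:
SELECT id, title, rating FROM movies WHERE rating BETWEEN 4.2 AND 7.5

Result:
id | title        | rating
---+--------------+-------
1  | The Hangover | 4.4   
2  | Blade Runner | 5.7   
4  | The Hangover | 4.9   
5  | Inside Out   | 5.9   
7  | Bridesmaids  | 5.7   
8  | Arrival      | 6.9   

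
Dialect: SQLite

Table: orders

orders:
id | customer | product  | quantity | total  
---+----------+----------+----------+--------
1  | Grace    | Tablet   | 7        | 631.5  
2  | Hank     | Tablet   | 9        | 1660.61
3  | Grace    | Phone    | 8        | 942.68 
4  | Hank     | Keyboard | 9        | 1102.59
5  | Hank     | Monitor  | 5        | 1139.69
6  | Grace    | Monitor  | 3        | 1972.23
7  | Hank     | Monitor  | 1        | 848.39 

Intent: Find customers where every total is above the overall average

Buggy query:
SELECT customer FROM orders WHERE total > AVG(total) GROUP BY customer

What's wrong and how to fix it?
Bug: AVG() is an aggregate; it can't sit directly in WHERE

Fix: Use a subquery for AVG and a HAVING MIN(...) filter so the condition holds for every row in the group

Corrected query:
SELECT customer FROM orders GROUP BY customer HAVING MIN(total) > (SELECT AVG(total) FROM orders)

Result:
(no rows)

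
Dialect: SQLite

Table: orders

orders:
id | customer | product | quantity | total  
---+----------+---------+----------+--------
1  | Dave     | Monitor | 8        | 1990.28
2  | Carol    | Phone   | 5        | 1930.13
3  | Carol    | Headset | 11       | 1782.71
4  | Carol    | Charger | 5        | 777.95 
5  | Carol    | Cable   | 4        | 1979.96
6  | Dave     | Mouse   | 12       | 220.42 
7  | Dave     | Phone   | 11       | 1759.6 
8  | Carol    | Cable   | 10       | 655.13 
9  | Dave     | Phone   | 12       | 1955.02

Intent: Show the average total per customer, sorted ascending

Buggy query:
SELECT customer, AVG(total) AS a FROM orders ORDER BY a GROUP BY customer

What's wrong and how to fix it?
Bug: GROUP BY must precede ORDER BY

Fix: Reorder: SELECT … FROM … GROUP BY … ORDER BY …

Corrected query:
SELECT customer, AVG(total) AS a FROM orders GROUP BY customer ORDER BY a

Result:
customer | a       
---------+---------
Carol    | 1425.176
Dave     | 1481.33 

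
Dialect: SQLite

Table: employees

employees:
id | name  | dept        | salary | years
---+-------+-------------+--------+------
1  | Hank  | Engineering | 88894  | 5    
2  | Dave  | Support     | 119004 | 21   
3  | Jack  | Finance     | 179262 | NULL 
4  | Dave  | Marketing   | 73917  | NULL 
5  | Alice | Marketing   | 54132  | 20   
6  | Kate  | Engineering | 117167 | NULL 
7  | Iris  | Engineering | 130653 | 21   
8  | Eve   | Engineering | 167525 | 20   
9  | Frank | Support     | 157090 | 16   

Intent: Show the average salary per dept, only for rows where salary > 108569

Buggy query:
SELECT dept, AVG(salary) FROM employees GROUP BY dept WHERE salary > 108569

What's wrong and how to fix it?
Bug: Row-level WHERE must come before GROUP BY in the clause order

Fix: Place WHERE between FROM and GROUP BY

Corrected query:
SELECT dept, AVG(salary) FROM employees WHERE salary > 108569 GROUP BY dept

Result:
dept        | AVG(salary)  
------------+--------------
Engineering | 138448.333333
Finance     | 179262       
Support     | 138047       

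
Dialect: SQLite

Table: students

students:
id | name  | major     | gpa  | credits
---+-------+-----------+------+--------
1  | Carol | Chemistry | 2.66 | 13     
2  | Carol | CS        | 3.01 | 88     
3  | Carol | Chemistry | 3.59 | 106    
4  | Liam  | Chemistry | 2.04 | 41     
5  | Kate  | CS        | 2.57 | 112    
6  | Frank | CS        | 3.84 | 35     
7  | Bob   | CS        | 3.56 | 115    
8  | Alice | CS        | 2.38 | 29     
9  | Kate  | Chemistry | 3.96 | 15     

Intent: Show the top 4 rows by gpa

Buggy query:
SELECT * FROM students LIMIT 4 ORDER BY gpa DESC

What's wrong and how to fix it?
Bug: LIMIT must come after ORDER BY

Fix: Swap the clauses: ORDER BY first, then LIMIT

Corrected query:
SELECT * FROM students ORDER BY gpa DESC LIMIT 4

Result:
id | name  | major     | gpa  | credits
---+-------+-----------+------+--------
9  | Kate  | Chemistry | 3.96 | 15     
6  | Frank | CS        | 3.84 | 35     
3  | Carol | Chemistry | 3.59 | 106    
7  | Bob   | CS        | 3.56 | 115    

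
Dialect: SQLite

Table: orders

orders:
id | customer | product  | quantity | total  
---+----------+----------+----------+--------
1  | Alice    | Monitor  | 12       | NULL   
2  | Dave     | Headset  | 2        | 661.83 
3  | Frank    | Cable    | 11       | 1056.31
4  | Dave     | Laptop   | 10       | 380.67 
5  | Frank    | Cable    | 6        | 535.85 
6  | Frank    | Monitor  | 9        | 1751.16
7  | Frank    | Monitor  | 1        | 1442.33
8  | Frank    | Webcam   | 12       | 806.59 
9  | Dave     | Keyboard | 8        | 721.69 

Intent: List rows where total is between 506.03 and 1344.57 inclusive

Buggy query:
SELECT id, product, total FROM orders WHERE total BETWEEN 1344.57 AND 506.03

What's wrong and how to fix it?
Bug: BETWEEN expects the lower bound first; with 1344.57 AND 506.03 the range is empty

Fix: Swap the bounds so the smaller value comes first

Corrected query:
SELECT id, product, total FROM orders WHERE total BETWEEN 506.03 AND 1344.57

Result:
id | product  | total  
---+----------+--------
2  | Headset  | 661.83 
3  | Cable    | 1056.31
5  | Cable    | 535.85 
8  | Webcam   | 806.59 
9  | Keyboard | 721.69 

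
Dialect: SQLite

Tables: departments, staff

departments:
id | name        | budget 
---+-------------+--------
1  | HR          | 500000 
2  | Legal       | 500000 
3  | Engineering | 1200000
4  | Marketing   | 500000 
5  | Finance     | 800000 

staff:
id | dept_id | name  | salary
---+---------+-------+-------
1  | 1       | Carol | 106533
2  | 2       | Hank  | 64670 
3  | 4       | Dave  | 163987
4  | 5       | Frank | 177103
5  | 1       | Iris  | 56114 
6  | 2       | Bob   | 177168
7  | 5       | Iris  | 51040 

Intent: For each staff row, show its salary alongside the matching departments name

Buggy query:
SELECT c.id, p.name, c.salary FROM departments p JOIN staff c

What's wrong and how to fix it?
Bug: JOIN with no ON clause produces a cartesian product; every staff row pairs with every departments row

Fix: Add ON c.dept_id = p.id to the JOIN

Corrected query:
SELECT c.id, p.name, c.salary FROM departments p JOIN staff c ON c.dept_id = p.id

Result:
id | name      | salary
---+-----------+-------
1  | HR        | 106533
2  | Legal     | 64670 
3  | Marketing | 163987
4  | Finance   | 177103
5  | HR        | 56114 
6  | Legal     | 177168
7  | Finance   | 51040 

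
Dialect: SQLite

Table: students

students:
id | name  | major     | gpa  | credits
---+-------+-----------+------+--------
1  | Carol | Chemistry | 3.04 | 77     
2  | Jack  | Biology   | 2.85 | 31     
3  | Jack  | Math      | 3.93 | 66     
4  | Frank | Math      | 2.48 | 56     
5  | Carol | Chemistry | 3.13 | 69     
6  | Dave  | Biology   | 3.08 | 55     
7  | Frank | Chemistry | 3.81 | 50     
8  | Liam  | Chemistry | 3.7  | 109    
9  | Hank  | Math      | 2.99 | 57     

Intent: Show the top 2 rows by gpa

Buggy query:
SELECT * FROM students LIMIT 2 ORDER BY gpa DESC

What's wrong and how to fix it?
Bug: ORDER BY cannot follow LIMIT; LIMIT is the final clause

Fix: Swap the clauses: ORDER BY first, then LIMIT

Corrected query:
SELECT * FROM students ORDER BY gpa DESC LIMIT 2

Result:
id | name  | major     | gpa  | credits
---+-------+-----------+------+--------
3  | Jack  | Math      | 3.93 | 66     
7  | Frank | Chemistry | 3.81 | 50     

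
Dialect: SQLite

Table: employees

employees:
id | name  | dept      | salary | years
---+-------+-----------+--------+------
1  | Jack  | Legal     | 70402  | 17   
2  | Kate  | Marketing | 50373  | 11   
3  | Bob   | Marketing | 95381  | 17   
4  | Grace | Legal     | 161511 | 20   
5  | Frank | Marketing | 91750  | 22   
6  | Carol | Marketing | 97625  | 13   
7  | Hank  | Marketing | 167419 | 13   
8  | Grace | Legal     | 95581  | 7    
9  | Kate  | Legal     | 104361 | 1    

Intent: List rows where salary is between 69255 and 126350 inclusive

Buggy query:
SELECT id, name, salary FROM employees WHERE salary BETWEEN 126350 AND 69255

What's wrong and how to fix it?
Bug: The bounds are reversed; BETWEEN a AND b requires a <= b to match anything

Fix: Write BETWEEN 69255 AND 126350

Corrected query:
SELECT id, name, salary FROM employees WHERE salary BETWEEN 69255 AND 126350

Result:
id | name  | salary
---+-------+-------
1  | Jack  | 70402 
3  | Bob   | 95381 
5  | Frank | 91750 
6  | Carol | 97625 
8  | Grace | 95581 
9  | Kate  | 104361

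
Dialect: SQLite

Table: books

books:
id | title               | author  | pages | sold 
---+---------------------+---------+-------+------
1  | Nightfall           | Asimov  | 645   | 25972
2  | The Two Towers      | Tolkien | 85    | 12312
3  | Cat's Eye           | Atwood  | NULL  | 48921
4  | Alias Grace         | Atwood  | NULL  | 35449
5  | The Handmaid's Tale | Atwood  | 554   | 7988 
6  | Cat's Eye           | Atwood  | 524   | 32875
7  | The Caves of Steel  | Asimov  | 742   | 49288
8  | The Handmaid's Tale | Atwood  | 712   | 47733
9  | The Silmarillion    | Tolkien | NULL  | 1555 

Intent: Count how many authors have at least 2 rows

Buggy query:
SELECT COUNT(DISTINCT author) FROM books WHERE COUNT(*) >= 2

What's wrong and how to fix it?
Bug: WHERE filters individual rows, not groups, so a group-level COUNT is invalid there

Fix: Use a subquery that GROUPs and filters with HAVING, then count its rows

Corrected query:
SELECT COUNT(*) FROM (SELECT author FROM books GROUP BY author HAVING COUNT(*) >= 2)

Result:
COUNT(*)
--------
3       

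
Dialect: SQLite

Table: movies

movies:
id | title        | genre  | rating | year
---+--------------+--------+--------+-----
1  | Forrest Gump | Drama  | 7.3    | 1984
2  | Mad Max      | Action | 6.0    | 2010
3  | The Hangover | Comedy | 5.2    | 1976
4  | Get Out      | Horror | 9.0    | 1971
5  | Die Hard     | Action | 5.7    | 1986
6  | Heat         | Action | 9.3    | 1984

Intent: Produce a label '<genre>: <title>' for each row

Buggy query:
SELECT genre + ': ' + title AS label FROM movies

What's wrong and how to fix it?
Bug: SQLite uses || for string concatenation; + coerces text to numbers (yielding 0)

Fix: Use the || operator for string concatenation

Corrected query:
SELECT genre || ': ' || title AS label FROM movies

Result:
label               
--------------------
Drama: Forrest Gump 
Action: Mad Max     
Comedy: The Hangover
Horror: Get Out     
Action: Die Hard    
Action: Heat        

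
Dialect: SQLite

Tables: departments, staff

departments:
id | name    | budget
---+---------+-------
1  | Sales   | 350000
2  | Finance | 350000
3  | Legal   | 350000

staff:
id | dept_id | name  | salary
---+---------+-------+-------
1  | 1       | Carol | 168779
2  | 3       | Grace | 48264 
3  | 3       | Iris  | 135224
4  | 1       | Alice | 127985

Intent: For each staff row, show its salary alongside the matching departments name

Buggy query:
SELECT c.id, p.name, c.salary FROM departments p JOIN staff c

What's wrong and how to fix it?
Bug: JOIN with no ON clause produces a cartesian product; every staff row pairs with every departments row

Fix: Specify the join condition linking the foreign key to the parent id

Corrected query:
SELECT c.id, p.name, c.salary FROM departments p JOIN staff c ON c.dept_id = p.id

Result:
id | name  | salary
---+-------+-------
1  | Sales | 168779
2  | Legal | 48264 
3  | Legal | 135224
4  | Sales | 127985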